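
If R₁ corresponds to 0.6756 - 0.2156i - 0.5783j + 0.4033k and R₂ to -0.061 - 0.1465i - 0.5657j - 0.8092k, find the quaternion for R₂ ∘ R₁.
-0.0736 - 0.7819i - 0.1134j - 0.6085k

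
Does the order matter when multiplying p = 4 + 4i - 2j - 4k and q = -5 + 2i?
Yes: pq = -28 - 12i + 2j + 24k ≠ -28 - 12i + 18j + 16k = qp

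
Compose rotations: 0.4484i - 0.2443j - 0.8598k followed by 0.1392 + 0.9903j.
0.2419 - 0.789i - 0.034j - 0.5637k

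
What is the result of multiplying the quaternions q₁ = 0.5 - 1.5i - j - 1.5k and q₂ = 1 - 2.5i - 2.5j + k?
-4.25 - 7.5i + 3j + 0.25k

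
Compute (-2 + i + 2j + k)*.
-2 - i - 2j - k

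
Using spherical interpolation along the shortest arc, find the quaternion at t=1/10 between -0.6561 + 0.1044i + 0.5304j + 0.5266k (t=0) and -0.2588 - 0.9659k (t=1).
-0.5887 + 0.099i + 0.5031j + 0.6249k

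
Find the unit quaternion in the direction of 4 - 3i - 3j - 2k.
0.6489 - 0.4867i - 0.4867j - 0.3244k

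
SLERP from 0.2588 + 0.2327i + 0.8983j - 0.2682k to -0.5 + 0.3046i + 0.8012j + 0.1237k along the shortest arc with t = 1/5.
0.1037 + 0.2651i + 0.9381j - 0.1973k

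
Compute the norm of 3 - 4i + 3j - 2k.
√38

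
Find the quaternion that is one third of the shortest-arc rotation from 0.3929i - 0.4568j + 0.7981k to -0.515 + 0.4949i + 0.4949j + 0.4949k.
-0.2151 + 0.509i - 0.1448j + 0.8208k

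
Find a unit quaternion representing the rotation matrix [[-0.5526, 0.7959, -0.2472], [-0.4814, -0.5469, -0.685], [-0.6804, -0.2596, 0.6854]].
-0.3827 - 0.2779i - 0.283j + 0.8344k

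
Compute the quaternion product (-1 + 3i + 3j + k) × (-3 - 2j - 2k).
11 - 13i - j - 7k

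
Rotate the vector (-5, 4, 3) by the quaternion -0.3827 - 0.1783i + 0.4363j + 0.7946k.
(3.176, 4.184, 4.734)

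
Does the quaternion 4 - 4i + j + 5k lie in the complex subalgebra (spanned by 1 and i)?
No. The quaternion 4 - 4i + j + 5k has j-coefficient y = 1 and k-coefficient z = 5, not both zero, so it does not lie in the complex subalgebra spanned by 1 and i.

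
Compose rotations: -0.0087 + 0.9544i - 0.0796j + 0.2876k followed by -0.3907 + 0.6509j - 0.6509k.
0.2424 - 0.2375i - 0.5958j - 0.7279k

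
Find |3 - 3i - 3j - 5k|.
√52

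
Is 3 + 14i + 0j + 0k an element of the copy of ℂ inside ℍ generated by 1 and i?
Yes. The quaternion 3 + 14i has j- and k-coefficients y = z = 0, so it lies in the complex subalgebra spanned by 1 and i.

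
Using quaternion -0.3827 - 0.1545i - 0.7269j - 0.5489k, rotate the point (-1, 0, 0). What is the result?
(0.659, -0.645, 0.387)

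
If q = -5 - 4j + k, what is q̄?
-5 + 4j - k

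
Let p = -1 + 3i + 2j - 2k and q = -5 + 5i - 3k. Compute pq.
-16 - 26i - 11j + 3k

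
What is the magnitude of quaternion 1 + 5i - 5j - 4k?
√67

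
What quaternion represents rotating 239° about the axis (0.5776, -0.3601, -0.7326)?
-0.4924 + 0.5027i - 0.3134j - 0.6376k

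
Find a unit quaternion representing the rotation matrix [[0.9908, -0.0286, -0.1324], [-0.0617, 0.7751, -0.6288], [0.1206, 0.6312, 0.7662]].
0.9397 + 0.3352i - 0.0673j - 0.0088k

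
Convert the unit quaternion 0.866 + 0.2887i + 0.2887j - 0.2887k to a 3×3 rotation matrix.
[[0.6666, 0.6667, 0.3333], [-0.3333, 0.6666, -0.6667], [-0.6667, 0.3333, 0.6666]]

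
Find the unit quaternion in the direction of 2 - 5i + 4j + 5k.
0.239 - 0.5976i + 0.4781j + 0.5976k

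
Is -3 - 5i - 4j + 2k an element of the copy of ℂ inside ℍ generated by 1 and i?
No. The quaternion -3 - 5i - 4j + 2k has j-coefficient y = -4 and k-coefficient z = 2, not both zero, so it does not lie in the complex subalgebra spanned by 1 and i.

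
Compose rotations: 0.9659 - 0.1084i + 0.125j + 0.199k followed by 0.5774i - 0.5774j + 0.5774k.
0.0199 + 0.3706i - 0.7352j + 0.5673k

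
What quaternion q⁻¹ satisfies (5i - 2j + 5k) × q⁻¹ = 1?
-0.0926i + 0.037j - 0.0926k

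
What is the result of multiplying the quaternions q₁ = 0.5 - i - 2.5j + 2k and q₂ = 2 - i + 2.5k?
-5 - 8.75i - 4.5j + 2.75k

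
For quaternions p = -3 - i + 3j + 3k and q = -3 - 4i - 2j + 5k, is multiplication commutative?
No: pq = -4 + 36i - 10j - 10k ≠ -4 - 6i + 4j - 38k = qp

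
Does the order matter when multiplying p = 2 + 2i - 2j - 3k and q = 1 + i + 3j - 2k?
Yes: pq = 17i + 5j + k ≠ -9i + 3j - 15k = qp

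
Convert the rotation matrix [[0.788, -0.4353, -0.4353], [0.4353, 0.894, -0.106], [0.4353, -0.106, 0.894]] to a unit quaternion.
0.9455 - 0.2302j + 0.2302k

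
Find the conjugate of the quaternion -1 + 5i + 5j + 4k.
-1 - 5i - 5j - 4k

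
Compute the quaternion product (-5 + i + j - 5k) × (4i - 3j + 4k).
19 - 31i - 9j - 27k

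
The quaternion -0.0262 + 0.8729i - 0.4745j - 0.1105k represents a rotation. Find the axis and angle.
axis = (0.8732, -0.4747, -0.1105), θ = 183°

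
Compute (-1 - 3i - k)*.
-1 + 3i + k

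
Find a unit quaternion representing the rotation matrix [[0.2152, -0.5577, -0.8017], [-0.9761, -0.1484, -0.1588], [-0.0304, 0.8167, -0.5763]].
0.3502 + 0.6964i - 0.5506j - 0.2987k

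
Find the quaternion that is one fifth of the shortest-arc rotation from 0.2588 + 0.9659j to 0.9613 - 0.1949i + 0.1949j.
0.4615 - 0.0481i + 0.8858j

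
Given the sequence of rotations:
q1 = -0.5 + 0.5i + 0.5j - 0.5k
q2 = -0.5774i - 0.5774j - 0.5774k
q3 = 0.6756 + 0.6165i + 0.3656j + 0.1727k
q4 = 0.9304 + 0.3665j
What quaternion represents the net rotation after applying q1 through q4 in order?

q2 · q1 = 0.2887 + 0.8661i - 0.2887j + 0.2887k
q3 · q2 · q1 = -0.2832 + 0.9185i - 0.1179j - 0.2497k
q4 · q3 · q2 · q1 = -0.2203 + 0.7631i - 0.2135j - 0.569k
-0.2203 + 0.7631i - 0.2135j - 0.569k


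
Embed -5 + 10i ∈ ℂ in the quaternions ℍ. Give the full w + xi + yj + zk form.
-5 + 10i + 0j + 0k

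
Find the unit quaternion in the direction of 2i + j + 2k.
0.6667i + 0.3333j + 0.6667k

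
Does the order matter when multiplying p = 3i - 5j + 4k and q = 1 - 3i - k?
Yes: pq = 13 + 8i - 14j - 11k ≠ 13 - 2i + 4j + 19k = qp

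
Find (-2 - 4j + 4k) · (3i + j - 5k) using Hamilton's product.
24 + 10i + 10j + 22k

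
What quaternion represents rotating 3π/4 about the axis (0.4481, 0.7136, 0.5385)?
0.3827 + 0.414i + 0.6593j + 0.4975k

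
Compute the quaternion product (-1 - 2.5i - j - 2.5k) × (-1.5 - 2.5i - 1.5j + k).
-3.75 + 1.5i + 11.75j + 4k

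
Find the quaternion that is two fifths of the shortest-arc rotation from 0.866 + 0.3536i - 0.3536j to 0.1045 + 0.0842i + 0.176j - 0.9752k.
0.7431 + 0.3271i - 0.1788j - 0.5557k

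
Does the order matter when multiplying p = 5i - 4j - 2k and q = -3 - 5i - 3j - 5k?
Yes: pq = 3 - i + 47j - 29k ≠ 3 - 29i - 23j + 41k = qp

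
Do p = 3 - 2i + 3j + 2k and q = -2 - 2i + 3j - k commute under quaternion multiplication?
No: pq = -17 - 11i - 3j - 7k ≠ -17 + 7i + 9j - 7k = qp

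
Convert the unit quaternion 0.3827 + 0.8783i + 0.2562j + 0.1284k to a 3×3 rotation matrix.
[[0.8357, 0.3518, 0.4216], [0.5483, -0.5758, -0.6065], [0.0295, 0.738, -0.6741]]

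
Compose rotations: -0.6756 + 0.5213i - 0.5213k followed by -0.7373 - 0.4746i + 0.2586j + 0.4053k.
0.9568 - 0.1985i - 0.2108j - 0.0243k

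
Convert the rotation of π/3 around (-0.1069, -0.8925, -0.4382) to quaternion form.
0.866 - 0.0534i - 0.4462j - 0.2191k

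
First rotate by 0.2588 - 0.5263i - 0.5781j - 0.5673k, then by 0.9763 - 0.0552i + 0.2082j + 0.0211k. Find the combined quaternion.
0.3559 - 0.634i - 0.5529j - 0.4069k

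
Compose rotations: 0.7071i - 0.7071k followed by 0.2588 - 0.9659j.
0.866i + 0.5k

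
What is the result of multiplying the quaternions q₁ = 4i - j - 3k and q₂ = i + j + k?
2i - 7j + 5k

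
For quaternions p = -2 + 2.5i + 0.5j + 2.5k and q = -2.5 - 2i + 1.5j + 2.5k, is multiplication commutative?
No: pq = 3 - 4.75i - 15.5j - 6.5k ≠ 3 + 0.25i + 7j - 16k = qp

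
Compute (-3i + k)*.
3i - k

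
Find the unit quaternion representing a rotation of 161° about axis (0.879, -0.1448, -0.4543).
0.165 + 0.8669i - 0.1428j - 0.4481k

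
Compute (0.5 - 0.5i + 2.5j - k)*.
0.5 + 0.5i - 2.5j + k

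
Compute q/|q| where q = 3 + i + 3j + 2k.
0.6255 + 0.2085i + 0.6255j + 0.417k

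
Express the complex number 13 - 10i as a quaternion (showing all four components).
13 - 10i + 0j + 0k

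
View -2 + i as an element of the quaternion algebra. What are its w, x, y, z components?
-2 + i + 0j + 0k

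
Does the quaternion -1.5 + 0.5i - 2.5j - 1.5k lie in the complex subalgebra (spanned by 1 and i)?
No. The quaternion -1.5 + 0.5i - 2.5j - 1.5k has j-coefficient y = -2.5 and k-coefficient z = -1.5, not both zero, so it does not lie in the complex subalgebra spanned by 1 and i.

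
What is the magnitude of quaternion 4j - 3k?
5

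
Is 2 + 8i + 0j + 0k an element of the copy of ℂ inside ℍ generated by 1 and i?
Yes. The quaternion 2 + 8i has j- and k-coefficients y = z = 0, so it lies in the complex subalgebra spanned by 1 and i.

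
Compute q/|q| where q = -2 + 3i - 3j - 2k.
-0.3922 + 0.5883i - 0.5883j - 0.3922k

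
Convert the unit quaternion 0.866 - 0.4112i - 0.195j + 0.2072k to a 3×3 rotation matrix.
[[0.8381, -0.1985, -0.5081], [0.5192, 0.576, 0.6314], [0.1673, -0.793, 0.5858]]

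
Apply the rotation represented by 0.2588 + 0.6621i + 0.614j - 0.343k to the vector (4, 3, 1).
(2.878, 1.442, -3.954)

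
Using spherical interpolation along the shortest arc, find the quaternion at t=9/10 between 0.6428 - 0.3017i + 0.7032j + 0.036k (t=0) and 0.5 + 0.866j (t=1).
0.5178 - 0.0309i + 0.8549j + 0.0037k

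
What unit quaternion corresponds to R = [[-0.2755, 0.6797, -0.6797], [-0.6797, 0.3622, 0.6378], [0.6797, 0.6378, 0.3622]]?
0.6019 - 0.5647j - 0.5647k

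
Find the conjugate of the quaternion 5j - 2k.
-5j + 2k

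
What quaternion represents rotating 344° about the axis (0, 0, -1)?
-0.9903 - 0.1392k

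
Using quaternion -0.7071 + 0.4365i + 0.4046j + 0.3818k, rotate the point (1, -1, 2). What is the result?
(-0.99, 1.338, 1.797)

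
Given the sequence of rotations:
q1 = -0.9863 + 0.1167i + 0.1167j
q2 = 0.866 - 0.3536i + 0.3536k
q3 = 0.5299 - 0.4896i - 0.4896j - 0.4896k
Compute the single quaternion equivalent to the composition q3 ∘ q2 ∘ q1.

q2 · q1 = -0.8129 + 0.4086i + 0.1423j - 0.39k
q3 · q2 · q1 = -0.352 + 0.8751i + 0.0824j + 0.3217k
-0.352 + 0.8751i + 0.0824j + 0.3217k


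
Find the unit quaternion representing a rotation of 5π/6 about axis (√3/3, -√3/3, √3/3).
0.2588 + 0.5577i - 0.5577j + 0.5577k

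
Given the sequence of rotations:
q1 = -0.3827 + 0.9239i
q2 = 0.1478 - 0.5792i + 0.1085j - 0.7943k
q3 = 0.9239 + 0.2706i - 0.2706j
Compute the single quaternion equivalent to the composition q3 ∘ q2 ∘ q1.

q2 · q1 = 0.4786 + 0.3582i - 0.7754j + 0.2037k
q3 · q2 · q1 = 0.1354 + 0.4053i - 0.901j + 0.0753k
0.1354 + 0.4053i - 0.901j + 0.0753k


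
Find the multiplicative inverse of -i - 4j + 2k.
0.0476i + 0.1905j - 0.0952k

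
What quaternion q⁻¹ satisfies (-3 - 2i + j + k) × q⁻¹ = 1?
-0.2 + 0.1333i - 0.0667j - 0.0667k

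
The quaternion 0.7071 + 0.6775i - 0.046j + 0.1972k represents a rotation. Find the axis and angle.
axis = (0.9581, -0.0651, 0.2789), θ = π/2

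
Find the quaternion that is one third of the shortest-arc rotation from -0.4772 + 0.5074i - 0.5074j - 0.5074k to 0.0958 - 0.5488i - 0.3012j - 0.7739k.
-0.3402 + 0.1627i - 0.5412j - 0.7517k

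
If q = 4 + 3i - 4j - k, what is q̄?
4 - 3i + 4j + k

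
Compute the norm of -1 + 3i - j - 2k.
√15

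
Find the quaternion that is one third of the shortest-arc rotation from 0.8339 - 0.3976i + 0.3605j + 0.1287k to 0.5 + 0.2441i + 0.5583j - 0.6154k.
0.8303 - 0.2009i + 0.4972j - 0.1518k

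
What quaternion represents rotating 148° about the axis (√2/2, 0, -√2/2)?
0.2756 + 0.6797i - 0.6797k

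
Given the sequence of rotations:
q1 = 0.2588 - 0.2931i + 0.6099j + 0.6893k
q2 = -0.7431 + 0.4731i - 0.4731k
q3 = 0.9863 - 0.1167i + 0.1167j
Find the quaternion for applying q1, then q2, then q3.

q2 · q1 = 0.2725 + 0.6288i - 0.6407j - 0.3461k
q3 · q2 · q1 = 0.4169 + 0.548i - 0.6405j - 0.34k
0.4169 + 0.548i - 0.6405j - 0.34k


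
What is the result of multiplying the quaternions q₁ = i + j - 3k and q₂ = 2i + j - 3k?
-12 - 3j - k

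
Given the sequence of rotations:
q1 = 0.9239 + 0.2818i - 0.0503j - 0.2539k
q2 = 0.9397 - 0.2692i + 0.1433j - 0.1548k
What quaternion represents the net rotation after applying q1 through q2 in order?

q2 · q1 = 0.912 - 0.0281i - 0.0268j - 0.4085k
0.912 - 0.0281i - 0.0268j - 0.4085k


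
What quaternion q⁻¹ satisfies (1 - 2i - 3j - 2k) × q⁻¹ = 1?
0.0556 + 0.1111i + 0.1667j + 0.1111k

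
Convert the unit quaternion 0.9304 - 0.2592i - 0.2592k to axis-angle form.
axis = (-√2/2, 0, -√2/2), θ = 43°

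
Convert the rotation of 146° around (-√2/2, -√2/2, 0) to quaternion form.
0.2924 - 0.6762i - 0.6762j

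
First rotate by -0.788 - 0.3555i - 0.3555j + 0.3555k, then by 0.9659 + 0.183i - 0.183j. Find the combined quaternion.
-0.7611 - 0.5526i - 0.2642j + 0.2133k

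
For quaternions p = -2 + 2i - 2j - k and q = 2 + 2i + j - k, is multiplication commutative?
No: pq = -7 + 3i - 6j + 6k ≠ -7 - 3i - 6j - 6k = qp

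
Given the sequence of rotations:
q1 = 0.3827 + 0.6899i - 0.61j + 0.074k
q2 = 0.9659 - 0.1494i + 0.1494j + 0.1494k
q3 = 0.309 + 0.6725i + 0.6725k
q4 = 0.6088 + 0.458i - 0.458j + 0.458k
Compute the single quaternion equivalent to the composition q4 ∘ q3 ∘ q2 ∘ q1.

q2 · q1 = 0.5528 + 0.7114i - 0.4179j + 0.1167k
q3 · q2 · q1 = -0.3861 + 0.8726i + 0.2708j + 0.1268k
q4 · q3 · q2 · q1 = -0.5688 + 0.1723i + 0.6833j + 0.424k
-0.5688 + 0.1723i + 0.6833j + 0.424k


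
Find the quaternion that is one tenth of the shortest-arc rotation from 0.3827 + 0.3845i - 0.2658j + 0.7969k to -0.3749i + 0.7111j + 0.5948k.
0.371 + 0.3188i - 0.1554j + 0.8582k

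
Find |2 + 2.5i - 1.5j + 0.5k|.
3.571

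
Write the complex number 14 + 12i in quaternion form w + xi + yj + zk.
14 + 12i + 0j + 0k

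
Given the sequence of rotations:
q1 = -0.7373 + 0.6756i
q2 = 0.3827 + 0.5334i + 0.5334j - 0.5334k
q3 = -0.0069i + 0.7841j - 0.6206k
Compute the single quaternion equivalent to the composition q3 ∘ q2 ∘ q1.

q2 · q1 = -0.6425 - 0.1347i - 0.7536j + 0.0329k
q3 · q2 · q1 = 0.6104 - 0.4375i - 0.42j + 0.5096k
0.6104 - 0.4375i - 0.42j + 0.5096k


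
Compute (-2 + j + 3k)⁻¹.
-0.1429 - 0.0714j - 0.2143k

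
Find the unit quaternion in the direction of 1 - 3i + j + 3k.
0.2236 - 0.6708i + 0.2236j + 0.6708k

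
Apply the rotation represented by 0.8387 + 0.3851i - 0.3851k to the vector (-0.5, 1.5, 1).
(0.321, 0.287, 1.821)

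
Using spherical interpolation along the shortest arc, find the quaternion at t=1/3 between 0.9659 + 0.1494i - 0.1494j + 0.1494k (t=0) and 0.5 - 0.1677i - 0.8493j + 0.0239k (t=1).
0.8926 + 0.0445i - 0.4329j + 0.1177k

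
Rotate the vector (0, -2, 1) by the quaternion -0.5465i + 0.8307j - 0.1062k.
(1.932, -0.937, -0.625)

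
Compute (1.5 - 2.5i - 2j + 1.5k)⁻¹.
0.1017 + 0.1695i + 0.1356j - 0.1017k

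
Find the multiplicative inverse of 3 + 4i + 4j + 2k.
0.0667 - 0.0889i - 0.0889j - 0.0444k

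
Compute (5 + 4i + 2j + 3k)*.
5 - 4i - 2j - 3k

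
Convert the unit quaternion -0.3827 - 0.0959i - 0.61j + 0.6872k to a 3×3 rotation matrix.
[[-0.6887, 0.643, 0.3351], [-0.409, 0.0371, -0.9118], [-0.5987, -0.765, 0.2374]]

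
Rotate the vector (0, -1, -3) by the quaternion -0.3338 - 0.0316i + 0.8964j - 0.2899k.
(1.991, 0.793, 2.326)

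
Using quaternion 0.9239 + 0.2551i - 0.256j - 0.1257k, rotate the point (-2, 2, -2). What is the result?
(-0.397, 3.216, -1.224)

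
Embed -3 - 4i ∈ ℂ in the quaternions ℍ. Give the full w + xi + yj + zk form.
-3 - 4i + 0j + 0k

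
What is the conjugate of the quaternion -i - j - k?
i + j + k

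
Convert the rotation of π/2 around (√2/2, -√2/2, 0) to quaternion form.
0.7071 + 0.5i - 0.5j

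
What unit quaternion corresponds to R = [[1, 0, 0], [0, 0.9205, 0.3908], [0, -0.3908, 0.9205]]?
0.9799 - 0.1994i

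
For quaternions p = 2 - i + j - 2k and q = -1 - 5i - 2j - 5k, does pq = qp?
No: pq = -15 - 18i - k ≠ -15 - 10j - 15k = qp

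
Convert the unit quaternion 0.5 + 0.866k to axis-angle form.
axis = (0, 0, 1), θ = 2π/3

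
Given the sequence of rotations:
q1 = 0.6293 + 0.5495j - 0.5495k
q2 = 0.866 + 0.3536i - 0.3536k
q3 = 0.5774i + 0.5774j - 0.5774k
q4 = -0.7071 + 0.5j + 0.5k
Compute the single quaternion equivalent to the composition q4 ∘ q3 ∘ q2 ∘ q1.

q2 · q1 = 0.3507 + 0.4168i + 0.6702j - 0.5041k
q3 · q2 · q1 = -0.9187 + 0.2984i + 0.2529j - 0.0562k
q4 · q3 · q2 · q1 = 0.5513 - 0.3655i - 0.489j - 0.5688k
0.5513 - 0.3655i - 0.489j - 0.5688k


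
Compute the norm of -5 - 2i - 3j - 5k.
√63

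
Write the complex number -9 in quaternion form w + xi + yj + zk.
-9 + 0i + 0j + 0k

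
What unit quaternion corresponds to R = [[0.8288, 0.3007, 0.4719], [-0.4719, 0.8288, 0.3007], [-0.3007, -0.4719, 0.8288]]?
0.9336 - 0.2069i + 0.2069j - 0.2069k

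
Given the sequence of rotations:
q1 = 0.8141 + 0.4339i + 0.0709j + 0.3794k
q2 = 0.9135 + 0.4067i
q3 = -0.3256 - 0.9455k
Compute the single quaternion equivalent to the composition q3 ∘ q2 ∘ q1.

q2 · q1 = 0.5672 + 0.7275i - 0.0895j + 0.3754k
q3 · q2 · q1 = 0.1703 - 0.3215i - 0.6587j - 0.6585k
0.1703 - 0.3215i - 0.6587j - 0.6585k


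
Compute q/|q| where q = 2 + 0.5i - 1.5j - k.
0.7303 + 0.1826i - 0.5477j - 0.3651k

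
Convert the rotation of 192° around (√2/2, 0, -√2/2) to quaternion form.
-0.1045 + 0.7032i - 0.7032k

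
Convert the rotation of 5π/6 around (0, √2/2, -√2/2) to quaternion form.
0.2588 + 0.683j - 0.683k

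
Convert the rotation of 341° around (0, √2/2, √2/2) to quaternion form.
-0.9863 + 0.1167j + 0.1167k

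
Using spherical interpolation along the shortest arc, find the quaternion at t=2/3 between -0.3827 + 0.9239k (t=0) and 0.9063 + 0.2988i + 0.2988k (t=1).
-0.9485 - 0.2521i + 0.192k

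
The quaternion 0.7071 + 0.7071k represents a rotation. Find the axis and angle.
axis = (0, 0, 1), θ = π/2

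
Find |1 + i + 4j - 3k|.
√27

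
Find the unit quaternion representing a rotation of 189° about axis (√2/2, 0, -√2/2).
-0.0785 + 0.7049i - 0.7049k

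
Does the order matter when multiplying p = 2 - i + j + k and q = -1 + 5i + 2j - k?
Yes: pq = 2 + 8i + 7j - 10k ≠ 2 + 14i - j + 4k = qp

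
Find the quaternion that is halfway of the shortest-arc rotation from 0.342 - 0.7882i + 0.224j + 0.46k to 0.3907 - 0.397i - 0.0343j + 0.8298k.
0.384 - 0.6211i + 0.0994j + 0.6759k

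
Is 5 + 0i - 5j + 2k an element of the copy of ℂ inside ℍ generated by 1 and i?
No. The quaternion 5 - 5j + 2k has j-coefficient y = -5 and k-coefficient z = 2, not both zero, so it does not lie in the complex subalgebra spanned by 1 and i.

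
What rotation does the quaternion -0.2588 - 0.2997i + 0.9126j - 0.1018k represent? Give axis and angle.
axis = (-0.3103, 0.9448, -0.1054), θ = 7π/6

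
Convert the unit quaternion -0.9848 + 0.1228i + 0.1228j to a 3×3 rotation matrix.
[[0.9698, 0.0302, -0.2419], [0.0302, 0.9698, 0.2419], [0.2419, -0.2419, 0.9397]]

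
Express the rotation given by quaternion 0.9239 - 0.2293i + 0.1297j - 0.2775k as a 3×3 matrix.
[[0.8123, 0.4533, 0.3669], [-0.5722, 0.7408, 0.3517], [-0.1124, -0.4957, 0.8612]]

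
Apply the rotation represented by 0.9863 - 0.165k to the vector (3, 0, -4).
(2.837, -0.976, -4)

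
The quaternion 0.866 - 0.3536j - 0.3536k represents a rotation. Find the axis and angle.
axis = (0, -√2/2, -√2/2), θ = π/3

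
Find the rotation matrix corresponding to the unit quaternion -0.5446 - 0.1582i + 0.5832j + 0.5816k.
[[-0.3568, 0.449, -0.8192], [-0.818, 0.2734, 0.5061], [0.4512, 0.8507, 0.2697]]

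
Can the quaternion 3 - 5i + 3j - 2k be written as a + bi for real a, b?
No. The quaternion 3 - 5i + 3j - 2k has j-coefficient y = 3 and k-coefficient z = -2, not both zero, so it does not lie in the complex subalgebra spanned by 1 and i.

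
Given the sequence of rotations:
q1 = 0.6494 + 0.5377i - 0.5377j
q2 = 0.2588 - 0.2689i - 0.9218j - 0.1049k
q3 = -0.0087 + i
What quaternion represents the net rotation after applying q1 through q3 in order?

q2 · q1 = -0.183 - 0.0919i - 0.7942j + 0.5721k
q3 · q2 · q1 = 0.0935 - 0.1822i - 0.5652j - 0.7992k
0.0935 - 0.1822i - 0.5652j - 0.7992k


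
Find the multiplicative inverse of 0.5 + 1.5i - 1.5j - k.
0.087 - 0.2609i + 0.2609j + 0.1739k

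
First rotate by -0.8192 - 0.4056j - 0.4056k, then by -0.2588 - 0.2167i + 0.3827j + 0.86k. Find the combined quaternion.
0.716 + 0.3711i - 0.2964j - 0.5116k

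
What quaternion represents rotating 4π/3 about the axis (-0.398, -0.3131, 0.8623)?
-0.5 - 0.3447i - 0.2712j + 0.7468k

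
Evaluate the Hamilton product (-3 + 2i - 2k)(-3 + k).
11 - 6i - 2j + 3k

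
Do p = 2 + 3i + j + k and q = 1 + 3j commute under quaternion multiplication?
No: pq = -1 + 7j + 10k ≠ -1 + 6i + 7j - 8k = qp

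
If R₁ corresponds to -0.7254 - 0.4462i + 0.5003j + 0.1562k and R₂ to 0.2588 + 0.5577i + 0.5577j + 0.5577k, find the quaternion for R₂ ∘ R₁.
-0.305 - 0.7119i - 0.611j + 0.1637k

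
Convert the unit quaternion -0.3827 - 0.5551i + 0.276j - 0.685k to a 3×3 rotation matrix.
[[-0.0908, -0.8307, 0.5492], [0.2179, -0.5547, -0.803], [0.9717, 0.0468, 0.2314]]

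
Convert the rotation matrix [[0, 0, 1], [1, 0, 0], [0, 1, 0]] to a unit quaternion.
0.5 + 0.5i + 0.5j + 0.5k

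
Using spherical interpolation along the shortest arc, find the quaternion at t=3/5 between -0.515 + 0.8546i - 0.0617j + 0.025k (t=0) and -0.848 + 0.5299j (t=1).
-0.8431 + 0.4164i + 0.34j + 0.0122k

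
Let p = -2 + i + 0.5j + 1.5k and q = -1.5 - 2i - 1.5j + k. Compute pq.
4.25 + 5.25i - 1.75j - 4.75k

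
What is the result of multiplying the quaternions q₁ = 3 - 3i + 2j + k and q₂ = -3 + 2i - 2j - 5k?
6 + 7i - 25j - 16k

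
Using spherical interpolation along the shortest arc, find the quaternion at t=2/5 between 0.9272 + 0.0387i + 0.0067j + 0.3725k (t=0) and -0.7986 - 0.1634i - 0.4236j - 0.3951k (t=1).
0.8981 + 0.0911i + 0.1787j + 0.3914k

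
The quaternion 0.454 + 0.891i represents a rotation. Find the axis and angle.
axis = (1, 0, 0), θ = 126°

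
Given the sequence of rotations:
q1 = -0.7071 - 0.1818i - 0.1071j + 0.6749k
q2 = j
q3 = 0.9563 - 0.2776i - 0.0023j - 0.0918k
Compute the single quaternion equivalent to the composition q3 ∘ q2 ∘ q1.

q2 · q1 = 0.1071 + 0.6749i - 0.7071j + 0.1818k
q3 · q2 · q1 = 0.3048 + 0.5503i - 0.6879j + 0.3619k
0.3048 + 0.5503i - 0.6879j + 0.3619k


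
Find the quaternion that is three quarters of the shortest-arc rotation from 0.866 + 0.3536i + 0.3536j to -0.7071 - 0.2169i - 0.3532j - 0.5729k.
0.7758 + 0.2613i + 0.3665j + 0.4421k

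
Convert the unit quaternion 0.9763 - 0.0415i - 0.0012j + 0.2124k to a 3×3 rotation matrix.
[[0.9098, -0.4146, -0.02], [0.4148, 0.9063, 0.0805], [-0.0153, -0.0815, 0.9966]]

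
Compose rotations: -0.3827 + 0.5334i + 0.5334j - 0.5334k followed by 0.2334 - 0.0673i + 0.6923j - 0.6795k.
-0.7851 + 0.1434i - 0.5388j - 0.2696k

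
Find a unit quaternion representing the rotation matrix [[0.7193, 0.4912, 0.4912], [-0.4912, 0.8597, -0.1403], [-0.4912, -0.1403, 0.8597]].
0.9272 + 0.2649j - 0.2649k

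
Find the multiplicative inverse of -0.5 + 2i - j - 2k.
-0.0541 - 0.2162i + 0.1081j + 0.2162k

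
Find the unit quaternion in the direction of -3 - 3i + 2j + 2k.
-0.5883 - 0.5883i + 0.3922j + 0.3922k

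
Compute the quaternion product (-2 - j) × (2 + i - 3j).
-7 - 2i + 4j + k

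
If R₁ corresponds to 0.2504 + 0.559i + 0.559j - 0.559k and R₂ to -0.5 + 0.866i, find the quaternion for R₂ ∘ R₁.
-0.6093 - 0.0627i + 0.2046j + 0.7636k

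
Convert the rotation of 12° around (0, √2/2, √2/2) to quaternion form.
0.9945 + 0.0739j + 0.0739k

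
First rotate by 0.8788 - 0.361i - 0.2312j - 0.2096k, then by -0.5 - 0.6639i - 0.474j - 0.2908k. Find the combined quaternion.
-0.8496 - 0.3708i - 0.3351j - 0.1684k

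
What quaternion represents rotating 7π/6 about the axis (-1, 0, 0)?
-0.2588 - 0.9659i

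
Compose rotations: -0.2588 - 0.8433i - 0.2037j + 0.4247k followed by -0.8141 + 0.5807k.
-0.0359 + 0.8048i - 0.3239j - 0.496k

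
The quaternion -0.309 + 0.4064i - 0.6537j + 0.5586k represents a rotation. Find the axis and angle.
axis = (0.4273, -0.6873, 0.5873), θ = 216°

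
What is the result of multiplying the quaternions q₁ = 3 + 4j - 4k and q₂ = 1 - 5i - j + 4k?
23 - 3i + 21j + 28k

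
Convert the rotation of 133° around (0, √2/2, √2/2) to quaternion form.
0.3987 + 0.6485j + 0.6485k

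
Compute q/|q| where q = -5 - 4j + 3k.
-0.7071 - 0.5657j + 0.4243k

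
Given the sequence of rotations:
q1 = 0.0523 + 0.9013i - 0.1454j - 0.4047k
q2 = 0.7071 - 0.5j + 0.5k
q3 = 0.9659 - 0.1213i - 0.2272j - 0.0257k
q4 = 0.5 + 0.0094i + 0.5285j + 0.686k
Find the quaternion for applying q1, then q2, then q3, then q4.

q2 · q1 = 0.1666 + 0.9124i + 0.3217j + 0.1906k
q3 · q2 · q1 = 0.3496 + 0.826i + 0.2725j + 0.3481k
q4 · q3 · q2 · q1 = -0.2158 + 0.4133i + 0.8844j - 0.0201k
-0.2158 + 0.4133i + 0.8844j - 0.0201k


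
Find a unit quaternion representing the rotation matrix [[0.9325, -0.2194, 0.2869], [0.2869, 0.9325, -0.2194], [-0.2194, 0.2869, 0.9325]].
0.9744 + 0.1299i + 0.1299j + 0.1299k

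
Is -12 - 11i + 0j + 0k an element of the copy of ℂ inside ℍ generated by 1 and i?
Yes. The quaternion -12 - 11i has j- and k-coefficients y = z = 0, so it lies in the complex subalgebra spanned by 1 and i.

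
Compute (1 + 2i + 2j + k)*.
1 - 2i - 2j - k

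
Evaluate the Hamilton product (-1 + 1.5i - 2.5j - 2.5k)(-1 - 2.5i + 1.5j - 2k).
3.5 + 9.75i + 10.25j + 0.5k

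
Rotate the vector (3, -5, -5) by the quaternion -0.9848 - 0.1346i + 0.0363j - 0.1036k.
(4.215, -2.766, -5.795)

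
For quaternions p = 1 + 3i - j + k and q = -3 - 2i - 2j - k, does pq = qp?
No: pq = 2 - 8i + 2j - 12k ≠ 2 - 14i + 4k = qp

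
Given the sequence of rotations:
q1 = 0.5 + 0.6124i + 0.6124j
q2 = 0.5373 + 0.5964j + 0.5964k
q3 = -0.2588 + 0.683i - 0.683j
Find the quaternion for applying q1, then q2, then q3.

q2 · q1 = -0.0966 - 0.0362i + 0.9925j - 0.067k
q3 · q2 · q1 = 0.7276 - 0.0108i - 0.1451j + 0.6705k
0.7276 - 0.0108i - 0.1451j + 0.6705k


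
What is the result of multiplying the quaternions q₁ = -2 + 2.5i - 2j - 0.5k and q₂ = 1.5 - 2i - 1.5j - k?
-1.5 + 9i + 3.5j - 6.5k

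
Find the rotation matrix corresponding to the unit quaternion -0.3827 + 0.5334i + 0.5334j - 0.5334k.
[[-0.1381, 0.1608, -0.9773], [0.9773, -0.1381, -0.1608], [-0.1608, -0.9773, -0.1381]]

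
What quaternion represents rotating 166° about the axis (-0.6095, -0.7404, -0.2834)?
0.1219 - 0.605i - 0.7349j - 0.2813k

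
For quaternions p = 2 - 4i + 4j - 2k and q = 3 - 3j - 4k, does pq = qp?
No: pq = 10 - 34i - 10j - 2k ≠ 10 + 10i + 22j - 26k = qp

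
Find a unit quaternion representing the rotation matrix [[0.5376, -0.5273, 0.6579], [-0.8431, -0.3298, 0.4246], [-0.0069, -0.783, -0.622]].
-0.3827 + 0.7889i - 0.4343j + 0.2063k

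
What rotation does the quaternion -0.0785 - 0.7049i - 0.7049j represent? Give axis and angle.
axis = (-√2/2, -√2/2, 0), θ = 189°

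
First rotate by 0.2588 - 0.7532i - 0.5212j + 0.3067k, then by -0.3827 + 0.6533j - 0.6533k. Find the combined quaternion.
0.4418 + 0.1481i + 0.8606j + 0.2056k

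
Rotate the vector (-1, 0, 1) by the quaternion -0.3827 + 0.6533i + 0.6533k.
(0.707, 1, -0.707)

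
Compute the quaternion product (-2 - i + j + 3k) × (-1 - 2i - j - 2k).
7 + 6i - 7j + 4k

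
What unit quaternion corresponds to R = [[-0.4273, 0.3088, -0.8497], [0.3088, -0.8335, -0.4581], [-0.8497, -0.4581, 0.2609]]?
-0.5351i - 0.2885j + 0.794k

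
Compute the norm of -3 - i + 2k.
√14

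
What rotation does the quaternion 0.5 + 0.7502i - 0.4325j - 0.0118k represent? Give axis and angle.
axis = (0.8663, -0.4994, -0.0136), θ = 2π/3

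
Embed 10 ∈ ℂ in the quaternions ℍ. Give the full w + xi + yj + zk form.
10 + 0i + 0j + 0k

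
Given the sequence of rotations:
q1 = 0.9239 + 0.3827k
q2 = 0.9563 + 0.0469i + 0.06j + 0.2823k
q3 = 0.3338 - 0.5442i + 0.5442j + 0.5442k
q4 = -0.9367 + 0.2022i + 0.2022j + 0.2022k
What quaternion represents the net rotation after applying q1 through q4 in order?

q2 · q1 = 0.7755 + 0.0663i + 0.0375j + 0.6268k
q3 · q2 · q1 = -0.0666 - 0.0792i + 0.8117j + 0.5748k
q4 · q3 · q2 · q1 = -0.202 + 0.0128i - 0.906j - 0.3717k
-0.202 + 0.0128i - 0.906j - 0.3717k


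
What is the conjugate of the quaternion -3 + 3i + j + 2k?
-3 - 3i - j - 2k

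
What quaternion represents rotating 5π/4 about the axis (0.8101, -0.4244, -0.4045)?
-0.3827 + 0.7484i - 0.3921j - 0.3737k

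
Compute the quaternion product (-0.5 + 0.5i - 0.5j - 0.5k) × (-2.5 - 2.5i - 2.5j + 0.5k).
1.5 - 1.5i + 3.5j - 1.5k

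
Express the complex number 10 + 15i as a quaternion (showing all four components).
10 + 15i + 0j + 0k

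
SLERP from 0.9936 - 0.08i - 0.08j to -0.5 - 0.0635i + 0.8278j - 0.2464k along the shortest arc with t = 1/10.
0.9824 - 0.0669i - 0.1718j + 0.029k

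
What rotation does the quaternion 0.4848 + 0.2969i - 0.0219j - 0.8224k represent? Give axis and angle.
axis = (0.3395, -0.025, -0.9403), θ = 122°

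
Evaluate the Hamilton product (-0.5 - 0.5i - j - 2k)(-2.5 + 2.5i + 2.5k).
7.5 - 2.5i - 1.25j + 6.25k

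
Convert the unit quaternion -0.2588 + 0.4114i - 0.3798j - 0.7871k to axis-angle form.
axis = (0.4259, -0.3932, -0.8149), θ = 7π/6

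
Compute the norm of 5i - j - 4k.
√42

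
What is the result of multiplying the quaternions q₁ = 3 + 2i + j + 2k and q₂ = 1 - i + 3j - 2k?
6 - 9i + 12j + 3k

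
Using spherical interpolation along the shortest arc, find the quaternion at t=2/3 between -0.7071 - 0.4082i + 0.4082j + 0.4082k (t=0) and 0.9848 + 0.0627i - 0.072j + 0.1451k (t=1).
-0.9588 - 0.1947i + 0.2013j + 0.0473k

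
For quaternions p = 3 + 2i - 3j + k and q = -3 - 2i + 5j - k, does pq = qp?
No: pq = 11 - 14i + 24j - 2k ≠ 11 - 10i + 24j - 10k = qp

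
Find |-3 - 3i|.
√18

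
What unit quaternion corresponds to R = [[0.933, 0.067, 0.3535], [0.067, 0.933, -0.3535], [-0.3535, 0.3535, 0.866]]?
0.9659 + 0.183i + 0.183j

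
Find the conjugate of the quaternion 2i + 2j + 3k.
-2i - 2j - 3k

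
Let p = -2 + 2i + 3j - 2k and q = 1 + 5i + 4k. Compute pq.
-4 + 4i - 15j - 25k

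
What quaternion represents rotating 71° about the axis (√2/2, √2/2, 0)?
0.8141 + 0.4106i + 0.4106j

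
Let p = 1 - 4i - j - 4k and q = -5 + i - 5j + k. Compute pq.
-2 + 42k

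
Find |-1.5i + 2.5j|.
2.915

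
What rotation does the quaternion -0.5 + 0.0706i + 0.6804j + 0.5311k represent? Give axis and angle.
axis = (0.0815, 0.7857, 0.6133), θ = 4π/3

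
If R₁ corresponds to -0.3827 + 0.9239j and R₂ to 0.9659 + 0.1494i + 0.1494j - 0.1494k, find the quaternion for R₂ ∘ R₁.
-0.5077 + 0.0809i + 0.8352j + 0.1952k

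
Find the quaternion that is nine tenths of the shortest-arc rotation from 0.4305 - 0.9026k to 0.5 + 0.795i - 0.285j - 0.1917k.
0.5266 + 0.7504i - 0.269j - 0.2955k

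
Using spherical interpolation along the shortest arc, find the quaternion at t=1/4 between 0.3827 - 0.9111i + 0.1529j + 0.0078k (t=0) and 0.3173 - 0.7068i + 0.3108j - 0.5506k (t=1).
0.3801 - 0.8919i + 0.2008j - 0.1405k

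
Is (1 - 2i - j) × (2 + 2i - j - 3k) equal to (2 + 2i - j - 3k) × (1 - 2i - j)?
No: pq = 5 + i - 9j + k ≠ 5 - 5i + 3j - 7k = qp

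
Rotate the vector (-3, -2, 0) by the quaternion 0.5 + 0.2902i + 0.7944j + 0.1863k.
(0.445, -3.466, 0.886)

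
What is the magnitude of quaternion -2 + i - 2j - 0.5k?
3.041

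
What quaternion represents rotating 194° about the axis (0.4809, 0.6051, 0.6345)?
-0.1219 + 0.4773i + 0.6006j + 0.6298k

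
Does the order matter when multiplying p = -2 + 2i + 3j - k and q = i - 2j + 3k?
Yes: pq = 7 + 5i - 3j - 13k ≠ 7 - 9i + 11j + k = qp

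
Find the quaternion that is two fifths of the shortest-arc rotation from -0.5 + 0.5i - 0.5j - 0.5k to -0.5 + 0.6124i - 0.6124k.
-0.5174 + 0.5642i - 0.3093j - 0.5642k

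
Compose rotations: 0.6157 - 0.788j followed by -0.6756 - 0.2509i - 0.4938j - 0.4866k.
-0.8051 - 0.5379i + 0.2283j - 0.1019k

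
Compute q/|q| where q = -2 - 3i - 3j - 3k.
-0.3592 - 0.5388i - 0.5388j - 0.5388k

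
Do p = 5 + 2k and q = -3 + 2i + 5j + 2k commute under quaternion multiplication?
No: pq = -19 + 29j + 4k ≠ -19 + 20i + 21j + 4k = qp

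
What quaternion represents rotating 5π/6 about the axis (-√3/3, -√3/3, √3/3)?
0.2588 - 0.5577i - 0.5577j + 0.5577k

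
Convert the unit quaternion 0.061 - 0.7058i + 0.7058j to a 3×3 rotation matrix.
[[0.0037, -0.9963, 0.0861], [-0.9963, 0.0037, 0.0861], [-0.0861, -0.0861, -0.9926]]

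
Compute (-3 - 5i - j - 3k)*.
-3 + 5i + j + 3k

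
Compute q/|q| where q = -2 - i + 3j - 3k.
-0.417 - 0.2085i + 0.6255j - 0.6255k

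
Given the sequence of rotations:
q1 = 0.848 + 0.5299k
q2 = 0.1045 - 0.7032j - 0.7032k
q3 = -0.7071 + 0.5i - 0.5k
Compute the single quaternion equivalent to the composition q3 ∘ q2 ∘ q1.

q2 · q1 = 0.4612 - 0.3726i - 0.5963j - 0.5409k
q3 · q2 · q1 = -0.4103 + 0.1959i + 0.8784j - 0.1463k
-0.4103 + 0.1959i + 0.8784j - 0.1463k


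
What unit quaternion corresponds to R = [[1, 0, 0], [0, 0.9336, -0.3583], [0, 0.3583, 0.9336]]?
0.9833 + 0.1822i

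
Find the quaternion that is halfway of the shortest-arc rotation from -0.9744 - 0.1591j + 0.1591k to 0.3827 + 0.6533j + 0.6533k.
-0.819 - 0.4903j - 0.2982k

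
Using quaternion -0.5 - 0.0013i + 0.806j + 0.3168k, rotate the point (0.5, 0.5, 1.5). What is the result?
(-1.303, 1.004, 0.21)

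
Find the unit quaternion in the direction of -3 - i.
-0.9487 - 0.3162i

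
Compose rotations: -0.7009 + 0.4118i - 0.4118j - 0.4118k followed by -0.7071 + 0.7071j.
0.7868 - 0.5824i - 0.2044j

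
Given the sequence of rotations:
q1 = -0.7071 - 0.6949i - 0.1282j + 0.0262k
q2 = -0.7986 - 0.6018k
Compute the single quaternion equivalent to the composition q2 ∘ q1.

q2 · q1 = 0.5805 + 0.4778i + 0.5206j + 0.4046k
0.5805 + 0.4778i + 0.5206j + 0.4046k


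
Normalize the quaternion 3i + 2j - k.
0.8018i + 0.5345j - 0.2673k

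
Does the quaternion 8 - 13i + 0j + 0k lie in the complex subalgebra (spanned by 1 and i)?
Yes. The quaternion 8 - 13i has j- and k-coefficients y = z = 0, so it lies in the complex subalgebra spanned by 1 and i.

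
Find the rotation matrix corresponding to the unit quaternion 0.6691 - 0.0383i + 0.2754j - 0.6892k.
[[-0.1017, 0.9012, 0.4213], [-0.9434, 0.0471, -0.3284], [-0.3157, -0.4309, 0.8454]]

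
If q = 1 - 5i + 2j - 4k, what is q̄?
1 + 5i - 2j + 4k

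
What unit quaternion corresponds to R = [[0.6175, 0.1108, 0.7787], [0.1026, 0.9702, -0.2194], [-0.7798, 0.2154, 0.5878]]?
0.891 + 0.122i + 0.4373j - 0.0023k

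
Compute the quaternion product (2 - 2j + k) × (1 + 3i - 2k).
4 + 10i + j + 3k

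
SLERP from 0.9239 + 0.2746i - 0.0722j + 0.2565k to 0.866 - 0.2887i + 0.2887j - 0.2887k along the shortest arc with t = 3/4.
0.953 - 0.152i + 0.2096j - 0.1572k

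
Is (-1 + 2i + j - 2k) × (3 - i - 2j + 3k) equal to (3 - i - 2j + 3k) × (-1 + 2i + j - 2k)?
No: pq = 7 + 6i + j - 12k ≠ 7 + 8i + 9j - 6k = qp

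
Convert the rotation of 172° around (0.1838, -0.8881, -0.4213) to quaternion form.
0.0698 + 0.1834i - 0.8859j - 0.4203k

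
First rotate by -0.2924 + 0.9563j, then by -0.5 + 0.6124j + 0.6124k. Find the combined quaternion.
-0.4394 - 0.5856i - 0.6572j - 0.1791k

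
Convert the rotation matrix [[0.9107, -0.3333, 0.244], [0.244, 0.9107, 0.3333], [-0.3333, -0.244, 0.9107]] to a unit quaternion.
0.9659 - 0.1494i + 0.1494j + 0.1494k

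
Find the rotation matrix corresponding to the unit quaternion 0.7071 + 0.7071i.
[[1, 0, 0], [0, 0, -1], [0, 1, 0]]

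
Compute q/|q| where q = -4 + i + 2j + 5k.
-0.5898 + 0.1474i + 0.2949j + 0.7372k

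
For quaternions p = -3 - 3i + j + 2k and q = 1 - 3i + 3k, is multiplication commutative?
No: pq = -18 + 9i + 4j - 4k ≠ -18 + 3i - 2j - 10k = qp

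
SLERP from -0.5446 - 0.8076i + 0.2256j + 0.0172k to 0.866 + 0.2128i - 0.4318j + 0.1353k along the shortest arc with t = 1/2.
-0.7565 - 0.5472i + 0.3525j - 0.0633k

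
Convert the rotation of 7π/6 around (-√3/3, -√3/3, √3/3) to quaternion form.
-0.2588 - 0.5577i - 0.5577j + 0.5577k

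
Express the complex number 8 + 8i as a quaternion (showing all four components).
8 + 8i + 0j + 0k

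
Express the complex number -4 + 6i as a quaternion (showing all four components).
-4 + 6i + 0j + 0k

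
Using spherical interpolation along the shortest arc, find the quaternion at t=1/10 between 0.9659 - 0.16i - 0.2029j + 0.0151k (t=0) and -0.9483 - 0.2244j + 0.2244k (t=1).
0.9762 - 0.1453i - 0.1607j - 0.0098k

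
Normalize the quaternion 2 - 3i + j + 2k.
0.4714 - 0.7071i + 0.2357j + 0.4714k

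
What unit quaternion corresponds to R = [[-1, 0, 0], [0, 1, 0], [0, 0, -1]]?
j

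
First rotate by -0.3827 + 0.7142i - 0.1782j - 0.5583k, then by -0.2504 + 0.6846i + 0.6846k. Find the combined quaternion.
-0.0109 - 0.3188i + 0.9158j - 0.2442k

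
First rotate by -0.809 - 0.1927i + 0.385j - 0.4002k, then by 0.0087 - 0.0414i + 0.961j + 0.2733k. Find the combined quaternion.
-0.2756 - 0.458i - 0.8433j - 0.0553k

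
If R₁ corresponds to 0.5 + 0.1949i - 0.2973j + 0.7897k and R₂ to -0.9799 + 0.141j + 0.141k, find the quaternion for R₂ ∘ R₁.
-0.5594 - 0.0377i + 0.3893j - 0.7308k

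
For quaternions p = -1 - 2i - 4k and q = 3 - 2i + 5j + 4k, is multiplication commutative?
No: pq = 9 + 16i + 11j - 26k ≠ 9 - 24i - 21j - 6k = qp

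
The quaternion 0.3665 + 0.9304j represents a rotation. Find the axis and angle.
axis = (0, 1, 0), θ = 137°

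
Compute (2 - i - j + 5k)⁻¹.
0.0645 + 0.0323i + 0.0323j - 0.1613k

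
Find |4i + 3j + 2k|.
√29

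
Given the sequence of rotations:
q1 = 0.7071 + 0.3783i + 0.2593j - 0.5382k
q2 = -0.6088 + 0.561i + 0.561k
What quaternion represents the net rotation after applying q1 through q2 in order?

q2 · q1 = -0.3408 + 0.0209i + 0.3563j + 0.8698k
-0.3408 + 0.0209i + 0.3563j + 0.8698k


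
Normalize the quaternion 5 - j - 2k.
0.9129 - 0.1826j - 0.3651k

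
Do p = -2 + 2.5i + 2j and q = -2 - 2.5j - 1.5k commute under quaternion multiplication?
No: pq = 9 - 8i + 4.75j - 3.25k ≠ 9 - 2i - 2.75j + 9.25k = qp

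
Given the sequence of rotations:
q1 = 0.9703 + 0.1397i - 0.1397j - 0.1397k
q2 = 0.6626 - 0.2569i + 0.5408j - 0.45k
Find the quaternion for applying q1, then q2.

q2 · q1 = 0.6915 - 0.2951i + 0.3334j - 0.5689k
0.6915 - 0.2951i + 0.3334j - 0.5689k
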